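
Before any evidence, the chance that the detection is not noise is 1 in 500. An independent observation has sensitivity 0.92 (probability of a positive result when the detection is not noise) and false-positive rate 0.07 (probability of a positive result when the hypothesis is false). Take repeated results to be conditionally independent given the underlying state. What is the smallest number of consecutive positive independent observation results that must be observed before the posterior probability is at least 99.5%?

5

Prior odds = 0.002/0.998 = 1/499.
Likelihood ratio of a positive result = 0.92/0.07 = 92/7.
Target odds: 0.995 ÷ 0.005 = 199.
Require (92/7)ⁿ ≥ 199 ÷ (1/499) = 99301.
(92/7)⁴ = 71639296/2401 falls short of 99301 but (92/7)⁵ ≈392147 reaches it, so n = 5.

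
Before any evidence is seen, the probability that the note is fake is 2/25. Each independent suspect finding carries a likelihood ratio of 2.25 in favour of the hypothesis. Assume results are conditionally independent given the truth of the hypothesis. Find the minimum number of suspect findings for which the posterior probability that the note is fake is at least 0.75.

Prior odds: 0.08 ÷ 0.92 = 2/23.
Likelihood ratio per suspect finding = 2.25.
Target odds: 0.75 ÷ 0.25 = 3.
Need (2/23) × 2.25ⁿ ≥ 3, i.e. 2.25ⁿ ≥ 34.5.
2.25⁴ = 25.62890625 falls short of 34.5 but 2.25⁵ = 59049/1024 reaches it, so n = 5.

5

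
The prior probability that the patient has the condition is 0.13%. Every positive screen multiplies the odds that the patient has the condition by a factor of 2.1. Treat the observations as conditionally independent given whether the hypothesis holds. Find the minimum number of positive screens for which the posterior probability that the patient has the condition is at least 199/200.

Prior odds = 0.0013/0.9987 = 13/9987.
Likelihood ratio per positive screen = 2.1.
Target posterior odds = 0.995/0.005 = 199.
Require 2.1ⁿ ≥ 199 ÷ (13/9987) = 1987413/13.
2.1¹⁶ ≈143057 falls short of 1987413/13 but 2.1¹⁷ ≈300419 reaches it, so n = 17.

17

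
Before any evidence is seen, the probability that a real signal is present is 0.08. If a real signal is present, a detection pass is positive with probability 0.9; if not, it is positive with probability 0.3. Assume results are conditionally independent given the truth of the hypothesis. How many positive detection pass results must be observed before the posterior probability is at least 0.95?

5

Prior odds = 0.08/0.92 = 2/23.
Likelihood ratio of a positive = 0.9/0.3 = 3.
Target odds: 0.95 ÷ 0.05 = 19.
Require 3ⁿ ≥ 19 ÷ (2/23) = 218.5.
3⁴ = 81 falls short of 218.5 but 3⁵ = 243 reaches it, so n = 5.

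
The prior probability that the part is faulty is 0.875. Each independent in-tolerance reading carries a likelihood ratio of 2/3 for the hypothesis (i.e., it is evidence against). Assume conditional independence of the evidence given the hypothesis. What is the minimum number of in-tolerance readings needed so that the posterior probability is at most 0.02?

15

Prior odds: 0.875 ÷ 0.125 = 7.
Likelihood ratio per in-tolerance reading = 2/3.
Target odds: 0.02 ÷ 0.98 = 1/49.
Need 7 × (2/3)ⁿ ≤ 1/49, i.e. (2/3)ⁿ ≤ 1/343.
(2/3)¹⁴ = 16384/4782969 is still above 1/343 but (2/3)¹⁵ = 32768/14348907 is at or below it, so n = 15.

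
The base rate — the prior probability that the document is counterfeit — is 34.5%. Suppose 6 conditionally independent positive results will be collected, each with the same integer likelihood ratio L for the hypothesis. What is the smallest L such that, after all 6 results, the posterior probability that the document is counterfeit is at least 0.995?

3

Prior odds = 0.345/0.655 = 69/131.
Target odds = 0.995/0.005 = 199.
Need L⁶ ≥ 199 ÷ (69/131) = 26069/69.
2⁶ = 64 < 26069/69 ≤ 729 = 3⁶, so L = 3.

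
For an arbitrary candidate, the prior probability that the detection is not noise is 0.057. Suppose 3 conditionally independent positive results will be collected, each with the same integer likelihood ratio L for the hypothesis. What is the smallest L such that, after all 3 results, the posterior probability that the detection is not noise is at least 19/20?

Prior odds = 0.057/0.943 = 57/943.
Target odds = 0.95/0.05 = 19.
Need L³ ≥ 19 ÷ (57/943) = 943/3.
6³ = 216 < 943/3 ≤ 343 = 7³, so L = 7.

7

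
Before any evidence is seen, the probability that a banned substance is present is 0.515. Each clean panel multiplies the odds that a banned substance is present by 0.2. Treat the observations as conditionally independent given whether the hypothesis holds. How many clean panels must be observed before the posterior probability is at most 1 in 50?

Prior odds = 0.515/0.485 = 103/97.
Likelihood ratio per clean panel = 0.2.
Target posterior odds = 0.02/0.98 = 1/49.
Need (103/97) × 0.2ⁿ ≤ 1/49, i.e. 0.2ⁿ ≤ 97/5047.
0.2² = 0.04 is still above 97/5047 but 0.2³ = 0.008 is at or below it, so n = 3.

3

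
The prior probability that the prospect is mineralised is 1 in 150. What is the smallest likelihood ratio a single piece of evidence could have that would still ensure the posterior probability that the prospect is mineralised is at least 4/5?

596

Prior odds = (1/150)/(149/150) = 1/149.
Target odds = 0.8/0.2 = 4.
Required Bayes factor = 4 ÷ (1/149) = 596.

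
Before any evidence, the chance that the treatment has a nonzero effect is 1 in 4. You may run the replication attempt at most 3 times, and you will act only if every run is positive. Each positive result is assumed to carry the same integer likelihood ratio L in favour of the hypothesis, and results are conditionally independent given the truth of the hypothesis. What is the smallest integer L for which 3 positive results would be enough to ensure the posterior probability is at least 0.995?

Prior odds = 0.25/0.75 = 1/3.
Target odds = 0.995/0.005 = 199.
Need L³ ≥ 199 ÷ (1/3) = 597.
8³ = 512 < 597 ≤ 729 = 9³, so L = 9.

9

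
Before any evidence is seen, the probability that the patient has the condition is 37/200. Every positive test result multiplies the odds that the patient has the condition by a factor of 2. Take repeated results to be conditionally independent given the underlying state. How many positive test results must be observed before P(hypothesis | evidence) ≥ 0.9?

Prior odds = 0.185/0.815 = 37/163.
Likelihood ratio per positive test result = 2.
Target odds: 0.9 ÷ 0.1 = 9.
Require 2ⁿ ≥ 9 ÷ (37/163) = 1467/37.
2⁵ = 32 falls short of 1467/37 but 2⁶ = 64 reaches it, so n = 6.

6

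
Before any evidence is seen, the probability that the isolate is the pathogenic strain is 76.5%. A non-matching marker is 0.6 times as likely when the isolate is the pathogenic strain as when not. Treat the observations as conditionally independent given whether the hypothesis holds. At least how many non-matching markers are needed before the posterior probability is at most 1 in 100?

12

Prior odds: 0.765 ÷ 0.235 = 153/47.
Likelihood ratio per non-matching marker = 0.6.
Target odds: 0.01 ÷ 0.99 = 1/99.
Require 0.6ⁿ ≤ 1/99 ÷ (153/47) = 47/15147.
0.6¹¹ = 177147/48828125 is still above 47/15147 but 0.6¹² = 531441/244140625 is at or below it, so n = 12.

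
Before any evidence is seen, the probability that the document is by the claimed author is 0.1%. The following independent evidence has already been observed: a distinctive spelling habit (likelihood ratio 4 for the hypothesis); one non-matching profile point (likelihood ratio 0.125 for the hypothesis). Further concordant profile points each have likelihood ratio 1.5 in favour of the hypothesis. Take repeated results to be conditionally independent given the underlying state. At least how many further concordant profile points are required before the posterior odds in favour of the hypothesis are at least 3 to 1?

22

Prior odds = 0.001/0.999 = 1/999.
Combined Bayes factor of the evidence already in hand = 4 × 0.125 = 0.5.
Odds after that evidence = (1/999) × 0.5 = 1/1998.
Target odds = 3.
Need 1.5ⁿ ≥ 3 ÷ (1/1998) = 5994.
1.5²¹ ≈4987.89 falls short of 5994 but 1.5²² ≈7481.83 reaches it, so n = 22.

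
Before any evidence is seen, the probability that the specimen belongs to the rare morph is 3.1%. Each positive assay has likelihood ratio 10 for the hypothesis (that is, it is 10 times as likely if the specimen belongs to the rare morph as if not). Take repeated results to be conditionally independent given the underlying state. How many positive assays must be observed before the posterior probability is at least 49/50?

4

Prior odds = 0.031/0.969 = 31/969.
Likelihood ratio per positive assay = 10.
Target odds: 0.98 ÷ 0.02 = 49.
Require 10ⁿ ≥ 49 ÷ (31/969) = 47481/31.
10³ = 1000 falls short of 47481/31 but 10⁴ = 10000 reaches it, so n = 4.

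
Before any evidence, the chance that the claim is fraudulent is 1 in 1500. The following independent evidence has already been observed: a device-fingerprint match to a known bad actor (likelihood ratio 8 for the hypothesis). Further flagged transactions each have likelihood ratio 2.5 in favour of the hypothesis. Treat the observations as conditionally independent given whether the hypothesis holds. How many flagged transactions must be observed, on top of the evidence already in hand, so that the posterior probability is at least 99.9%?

Prior odds = (1/1500)/(1499/1500) = 1/1499.
Bayes factor of the evidence already in hand = 8.
Odds after that evidence = (1/1499) × 8 = 8/1499.
Target odds = 0.999/0.001 = 999.
Need 2.5ⁿ ≥ 999 ÷ (8/1499) = 187187.625.
2.5¹³ ≈149012 falls short of 187187.625 but 2.5¹⁴ ≈372529 reaches it, so n = 14.

14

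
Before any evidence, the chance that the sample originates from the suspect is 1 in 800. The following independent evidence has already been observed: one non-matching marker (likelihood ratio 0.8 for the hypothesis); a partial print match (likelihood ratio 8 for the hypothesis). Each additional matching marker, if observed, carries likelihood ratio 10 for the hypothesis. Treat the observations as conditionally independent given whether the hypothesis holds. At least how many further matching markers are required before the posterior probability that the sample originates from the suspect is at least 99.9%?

Prior odds = 0.00125/0.99875 = 1/799.
Combined Bayes factor of the evidence already in hand = 0.8 × 8 = 6.4.
Odds after that evidence = (1/799) × 6.4 = 32/3995.
Target odds = 0.999/0.001 = 999.
Need 10ⁿ ≥ 999 ÷ (32/3995) = 3991005/32.
10⁵ = 100000 falls short of 3991005/32 but 10⁶ = 1000000 reaches it, so n = 6.

6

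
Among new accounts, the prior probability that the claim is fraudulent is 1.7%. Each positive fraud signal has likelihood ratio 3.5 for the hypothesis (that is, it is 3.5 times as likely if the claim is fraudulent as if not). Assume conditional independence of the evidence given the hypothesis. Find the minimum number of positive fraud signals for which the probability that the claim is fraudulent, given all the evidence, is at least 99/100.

7

Prior odds = 0.017/0.983 = 17/983.
Likelihood ratio per positive fraud signal = 3.5.
Target posterior odds = 0.99/0.01 = 99.
Need (17/983) × 3.5ⁿ ≥ 99, i.e. 3.5ⁿ ≥ 97317/17.
3.5⁶ = 1838.265625 falls short of 97317/17 but 3.5⁷ = 823543/128 reaches it, so n = 7.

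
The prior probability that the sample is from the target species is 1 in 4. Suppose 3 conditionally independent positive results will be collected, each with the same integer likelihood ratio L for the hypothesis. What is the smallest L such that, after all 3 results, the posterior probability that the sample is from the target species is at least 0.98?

Prior odds = 0.25/0.75 = 1/3.
Target odds = 0.98/0.02 = 49.
Need L³ ≥ 49 ÷ (1/3) = 147.
5³ = 125 < 147 ≤ 216 = 6³, so L = 6.

6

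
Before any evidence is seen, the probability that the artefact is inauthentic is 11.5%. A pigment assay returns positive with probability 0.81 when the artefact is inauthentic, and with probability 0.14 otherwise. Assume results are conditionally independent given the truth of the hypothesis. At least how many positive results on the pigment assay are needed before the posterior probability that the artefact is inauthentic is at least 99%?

Prior odds = 0.115/0.885 = 23/177.
Likelihood ratio of a positive result = 0.81/0.14 = 81/14.
Target posterior odds = 0.99/0.01 = 99.
Require (81/14)ⁿ ≥ 99 ÷ (23/177) = 17523/23.
(81/14)³ = 531441/2744 falls short of 17523/23 but (81/14)⁴ = 43046721/38416 reaches it, so n = 4.

4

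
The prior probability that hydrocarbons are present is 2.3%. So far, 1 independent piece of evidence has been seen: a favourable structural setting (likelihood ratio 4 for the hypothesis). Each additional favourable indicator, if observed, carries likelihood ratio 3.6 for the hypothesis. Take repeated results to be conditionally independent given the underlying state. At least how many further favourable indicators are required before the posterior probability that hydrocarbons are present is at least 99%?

6

Prior odds = 0.023/0.977 = 23/977.
Bayes factor of the evidence already in hand = 4.
Odds after that evidence = (23/977) × 4 = 92/977.
Target odds = 0.99/0.01 = 99.
Need 3.6ⁿ ≥ 99 ÷ (92/977) = 96723/92.
3.6⁵ = 604.66176 falls short of 96723/92 but 3.6⁶ = 34012224/15625 reaches it, so n = 6.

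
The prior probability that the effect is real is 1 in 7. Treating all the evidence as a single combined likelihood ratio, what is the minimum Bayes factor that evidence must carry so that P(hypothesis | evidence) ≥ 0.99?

Prior odds = (1/7)/(6/7) = 1/6.
Target odds = 0.99/0.01 = 99.
Required Bayes factor = 99 ÷ (1/6) = 594.

594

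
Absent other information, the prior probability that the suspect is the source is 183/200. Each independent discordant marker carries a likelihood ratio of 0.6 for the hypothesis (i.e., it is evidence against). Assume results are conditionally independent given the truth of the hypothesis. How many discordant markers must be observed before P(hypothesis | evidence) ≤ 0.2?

8

Prior odds = 0.915/0.085 = 183/17.
Likelihood ratio per discordant marker = 0.6.
Target odds: 0.2 ÷ 0.8 = 0.25.
Need (183/17) × 0.6ⁿ ≤ 0.25, i.e. 0.6ⁿ ≤ 17/732.
0.6⁷ = 2187/78125 is still above 17/732 but 0.6⁸ = 6561/390625 is at or below it, so n = 8.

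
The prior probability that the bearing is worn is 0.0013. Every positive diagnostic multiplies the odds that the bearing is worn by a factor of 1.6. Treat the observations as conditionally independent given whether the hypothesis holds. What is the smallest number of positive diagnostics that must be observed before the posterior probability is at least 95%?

21

Prior odds = 0.0013/0.9987 = 13/9987.
Likelihood ratio per positive diagnostic = 1.6.
Target odds: 0.95 ÷ 0.05 = 19.
Need (13/9987) × 1.6ⁿ ≥ 19, i.e. 1.6ⁿ ≥ 189753/13.
1.6²⁰ ≈12089.3 falls short of 189753/13 but 1.6²¹ ≈19342.8 reaches it, so n = 21.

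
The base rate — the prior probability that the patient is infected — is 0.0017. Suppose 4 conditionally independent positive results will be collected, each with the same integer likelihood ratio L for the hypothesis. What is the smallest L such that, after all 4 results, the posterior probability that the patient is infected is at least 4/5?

7

Prior odds = 0.0017/0.9983 = 17/9983.
Target odds = 0.8/0.2 = 4.
Need L⁴ ≥ 4 ÷ (17/9983) = 39932/17.
6⁴ = 1296 < 39932/17 ≤ 2401 = 7⁴, so L = 7.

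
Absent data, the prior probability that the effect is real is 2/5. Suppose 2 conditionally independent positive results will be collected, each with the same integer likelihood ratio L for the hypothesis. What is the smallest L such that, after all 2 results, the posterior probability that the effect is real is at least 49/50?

9

Prior odds = 0.4/0.6 = 2/3.
Target odds = 0.98/0.02 = 49.
Need L² ≥ 49 ÷ (2/3) = 73.5.
8² = 64 < 73.5 ≤ 81 = 9², so L = 9.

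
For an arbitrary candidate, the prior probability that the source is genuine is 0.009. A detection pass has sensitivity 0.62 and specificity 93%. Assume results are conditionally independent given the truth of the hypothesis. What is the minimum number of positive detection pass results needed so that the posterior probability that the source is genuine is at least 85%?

Prior odds: 0.009 ÷ 0.991 = 9/991.
False-positive rate = 1 − 0.93 = 0.07; likelihood ratio of a positive = 0.62/0.07 = 62/7.
Target posterior odds = 0.85/0.15 = 17/3.
Need (9/991) × (62/7)ⁿ ≥ 17/3, i.e. (62/7)ⁿ ≥ 16847/27.
(62/7)² = 3844/49 falls short of 16847/27 but (62/7)³ = 238328/343 reaches it, so n = 3.

3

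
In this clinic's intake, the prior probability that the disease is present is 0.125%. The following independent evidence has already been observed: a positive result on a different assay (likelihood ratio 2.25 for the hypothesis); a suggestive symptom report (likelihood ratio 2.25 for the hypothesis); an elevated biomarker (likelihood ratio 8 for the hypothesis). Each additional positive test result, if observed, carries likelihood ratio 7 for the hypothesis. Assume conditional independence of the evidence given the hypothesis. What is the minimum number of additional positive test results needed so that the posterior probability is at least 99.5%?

Prior odds = 0.00125/0.99875 = 1/799.
Combined Bayes factor of the evidence already in hand = 2.25 × 2.25 × 8 = 40.5.
Odds after that evidence = (1/799) × 40.5 = 81/1598.
Target odds = 0.995/0.005 = 199.
Need 7ⁿ ≥ 199 ÷ (81/1598) = 318002/81.
7⁴ = 2401 falls short of 318002/81 but 7⁵ = 16807 reaches it, so n = 5.

5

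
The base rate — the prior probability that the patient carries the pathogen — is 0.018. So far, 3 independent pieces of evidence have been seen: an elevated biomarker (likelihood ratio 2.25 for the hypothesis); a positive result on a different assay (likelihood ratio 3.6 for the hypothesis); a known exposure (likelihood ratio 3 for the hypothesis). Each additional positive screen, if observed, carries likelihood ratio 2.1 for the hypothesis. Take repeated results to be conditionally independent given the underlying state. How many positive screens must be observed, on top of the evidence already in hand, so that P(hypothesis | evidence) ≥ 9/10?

Prior odds = 0.018/0.982 = 9/491.
Combined Bayes factor of the evidence already in hand = 2.25 × 3.6 × 3 = 24.3.
Odds after that evidence = (9/491) × 24.3 = 2187/4910.
Target odds = 0.9/0.1 = 9.
Need 2.1ⁿ ≥ 9 ÷ (2187/4910) = 4910/243.
2.1⁴ = 19.4481 falls short of 4910/243 but 2.1⁵ = 4084101/100000 reaches it, so n = 5.

5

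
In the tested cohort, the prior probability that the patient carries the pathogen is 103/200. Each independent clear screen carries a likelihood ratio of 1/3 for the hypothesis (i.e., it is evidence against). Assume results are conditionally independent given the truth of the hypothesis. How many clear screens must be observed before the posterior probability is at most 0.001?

Prior odds: 0.515 ÷ 0.485 = 103/97.
Likelihood ratio per clear screen = 1/3.
Target posterior odds = 0.001/0.999 = 1/999.
Need (103/97) × (1/3)ⁿ ≤ 1/999, i.e. (1/3)ⁿ ≤ 97/102897.
(1/3)⁶ = 1/729 is still above 97/102897 but (1/3)⁷ = 1/2187 is at or below it, so n = 7.

7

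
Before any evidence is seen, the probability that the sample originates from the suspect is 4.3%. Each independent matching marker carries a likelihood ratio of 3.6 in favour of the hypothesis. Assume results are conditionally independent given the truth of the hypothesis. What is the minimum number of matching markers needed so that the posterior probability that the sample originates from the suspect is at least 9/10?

5

Prior odds = 0.043/0.957 = 43/957.
Likelihood ratio per matching marker = 3.6.
Target posterior odds = 0.9/0.1 = 9.
Require 3.6ⁿ ≥ 9 ÷ (43/957) = 8613/43.
3.6⁴ = 167.9616 falls short of 8613/43 but 3.6⁵ = 604.66176 reaches it, so n = 5.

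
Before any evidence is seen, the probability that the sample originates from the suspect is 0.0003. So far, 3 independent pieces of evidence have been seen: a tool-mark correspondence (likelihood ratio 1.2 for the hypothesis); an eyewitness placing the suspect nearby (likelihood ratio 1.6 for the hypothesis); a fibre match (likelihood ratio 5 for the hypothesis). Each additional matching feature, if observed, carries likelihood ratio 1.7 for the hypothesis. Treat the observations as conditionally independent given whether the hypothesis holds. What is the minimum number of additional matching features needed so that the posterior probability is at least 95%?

17

Prior odds = 0.0003/0.9997 = 3/9997.
Combined Bayes factor of the evidence already in hand = 1.2 × 1.6 × 5 = 9.6.
Odds after that evidence = (3/9997) × 9.6 = 144/49985.
Target odds = 0.95/0.05 = 19.
Need 1.7ⁿ ≥ 19 ÷ (144/49985) = 949715/144.
1.7¹⁶ ≈4866.12 falls short of 949715/144 but 1.7¹⁷ ≈8272.4 reaches it, so n = 17.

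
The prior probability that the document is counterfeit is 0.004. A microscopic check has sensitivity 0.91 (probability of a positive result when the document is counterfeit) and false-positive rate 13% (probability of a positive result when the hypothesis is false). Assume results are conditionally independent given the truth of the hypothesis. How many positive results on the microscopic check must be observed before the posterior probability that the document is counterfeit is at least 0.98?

Prior odds: 0.004 ÷ 0.996 = 1/249.
Likelihood ratio of a positive result = 0.91/0.13 = 7.
Target odds: 0.98 ÷ 0.02 = 49.
Need (1/249) × 7ⁿ ≥ 49, i.e. 7ⁿ ≥ 12201.
7⁴ = 2401 falls short of 12201 but 7⁵ = 16807 reaches it, so n = 5.

5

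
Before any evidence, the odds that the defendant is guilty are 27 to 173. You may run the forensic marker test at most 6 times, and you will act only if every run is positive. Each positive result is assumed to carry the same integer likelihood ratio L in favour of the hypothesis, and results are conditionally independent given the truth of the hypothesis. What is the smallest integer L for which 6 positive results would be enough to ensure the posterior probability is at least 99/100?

3

Prior odds = 27/173.
Target odds = 0.99/0.01 = 99.
Need L⁶ ≥ 99 ÷ (27/173) = 1903/3.
2⁶ = 64 < 1903/3 ≤ 729 = 3⁶, so L = 3.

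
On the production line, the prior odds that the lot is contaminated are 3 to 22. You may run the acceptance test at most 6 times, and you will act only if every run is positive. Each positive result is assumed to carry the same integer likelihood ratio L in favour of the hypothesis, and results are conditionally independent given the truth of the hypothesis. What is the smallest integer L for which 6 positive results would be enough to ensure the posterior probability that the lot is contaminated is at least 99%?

Prior odds = 3/22.
Target odds = 0.99/0.01 = 99.
Need L⁶ ≥ 99 ÷ (3/22) = 726.
2⁶ = 64 < 726 ≤ 729 = 3⁶, so L = 3.

3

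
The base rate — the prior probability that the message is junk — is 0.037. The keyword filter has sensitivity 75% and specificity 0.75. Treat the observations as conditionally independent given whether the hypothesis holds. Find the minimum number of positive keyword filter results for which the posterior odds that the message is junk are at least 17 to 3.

Prior odds = 0.037/0.963 = 37/963.
False-positive rate = 1 − 0.75 = 0.25; likelihood ratio of a positive = 0.75/0.25 = 3.
Target odds = 17/3.
Need (37/963) × 3ⁿ ≥ 17/3, i.e. 3ⁿ ≥ 5457/37.
3⁴ = 81 falls short of 5457/37 but 3⁵ = 243 reaches it, so n = 5.

5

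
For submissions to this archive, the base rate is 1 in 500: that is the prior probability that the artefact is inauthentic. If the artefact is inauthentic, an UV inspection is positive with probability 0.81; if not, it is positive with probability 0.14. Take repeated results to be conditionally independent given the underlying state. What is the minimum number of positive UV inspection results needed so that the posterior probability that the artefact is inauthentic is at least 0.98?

6

Prior odds: 0.002 ÷ 0.998 = 1/499.
Likelihood ratio of a positive = 0.81/0.14 = 81/14.
Target posterior odds = 0.98/0.02 = 49.
Need (1/499) × (81/14)ⁿ ≥ 49, i.e. (81/14)ⁿ ≥ 24451.
(81/14)⁵ ≈6483.13 falls short of 24451 but (81/14)⁶ ≈37509.6 reaches it, so n = 6.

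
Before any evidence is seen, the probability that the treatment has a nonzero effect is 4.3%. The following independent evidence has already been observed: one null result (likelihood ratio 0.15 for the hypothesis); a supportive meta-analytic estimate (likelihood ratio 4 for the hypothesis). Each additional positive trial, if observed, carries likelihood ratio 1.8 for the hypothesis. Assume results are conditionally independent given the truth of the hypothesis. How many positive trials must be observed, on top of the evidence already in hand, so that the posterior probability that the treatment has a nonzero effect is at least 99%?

14

Prior odds = 0.043/0.957 = 43/957.
Combined Bayes factor of the evidence already in hand = 0.15 × 4 = 0.6.
Odds after that evidence = (43/957) × 0.6 = 43/1595.
Target odds = 0.99/0.01 = 99.
Need 1.8ⁿ ≥ 99 ÷ (43/1595) = 157905/43.
1.8¹³ ≈2082.3 falls short of 157905/43 but 1.8¹⁴ ≈3748.13 reaches it, so n = 14.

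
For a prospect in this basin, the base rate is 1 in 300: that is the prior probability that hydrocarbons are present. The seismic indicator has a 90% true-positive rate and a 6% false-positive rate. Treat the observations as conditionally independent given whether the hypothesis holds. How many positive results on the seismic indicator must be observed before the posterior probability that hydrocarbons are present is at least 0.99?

4

Prior odds = (1/300)/(299/300) = 1/299.
Likelihood ratio of a positive result = 0.9/0.06 = 15.
Target odds: 0.99 ÷ 0.01 = 99.
Need (1/299) × 15ⁿ ≥ 99, i.e. 15ⁿ ≥ 29601.
15³ = 3375 falls short of 29601 but 15⁴ = 50625 reaches it, so n = 4.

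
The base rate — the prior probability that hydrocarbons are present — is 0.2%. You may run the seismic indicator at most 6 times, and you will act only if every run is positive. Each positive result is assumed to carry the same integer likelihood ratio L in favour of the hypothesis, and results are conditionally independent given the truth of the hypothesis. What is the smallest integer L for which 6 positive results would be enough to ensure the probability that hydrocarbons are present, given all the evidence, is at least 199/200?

Prior odds = 0.002/0.998 = 1/499.
Target odds = 0.995/0.005 = 199.
Need L⁶ ≥ 199 ÷ (1/499) = 99301.
6⁶ = 46656 < 99301 ≤ 117649 = 7⁶, so L = 7.

7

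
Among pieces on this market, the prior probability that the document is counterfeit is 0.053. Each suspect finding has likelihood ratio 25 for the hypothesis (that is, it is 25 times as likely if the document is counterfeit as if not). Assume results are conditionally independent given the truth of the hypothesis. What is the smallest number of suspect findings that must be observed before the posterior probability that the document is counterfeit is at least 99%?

3

Prior odds: 0.053 ÷ 0.947 = 53/947.
Likelihood ratio per suspect finding = 25.
Target odds: 0.99 ÷ 0.01 = 99.
Need (53/947) × 25ⁿ ≥ 99, i.e. 25ⁿ ≥ 93753/53.
25² = 625 falls short of 93753/53 but 25³ = 15625 reaches it, so n = 3.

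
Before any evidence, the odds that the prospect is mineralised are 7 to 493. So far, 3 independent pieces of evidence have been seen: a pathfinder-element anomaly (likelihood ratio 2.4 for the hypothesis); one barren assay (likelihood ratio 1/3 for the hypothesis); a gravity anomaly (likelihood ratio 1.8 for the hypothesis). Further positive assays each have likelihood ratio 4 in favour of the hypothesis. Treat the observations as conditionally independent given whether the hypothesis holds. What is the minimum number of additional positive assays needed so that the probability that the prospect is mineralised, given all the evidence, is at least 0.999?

Prior odds = 7/493.
Combined Bayes factor of the evidence already in hand = 2.4 × (1/3) × 1.8 = 1.44.
Odds after that evidence = (7/493) × 1.44 = 252/12325.
Target odds = 0.999/0.001 = 999.
Need 4ⁿ ≥ 999 ÷ (252/12325) = 1368075/28.
4⁷ = 16384 falls short of 1368075/28 but 4⁸ = 65536 reaches it, so n = 8.

8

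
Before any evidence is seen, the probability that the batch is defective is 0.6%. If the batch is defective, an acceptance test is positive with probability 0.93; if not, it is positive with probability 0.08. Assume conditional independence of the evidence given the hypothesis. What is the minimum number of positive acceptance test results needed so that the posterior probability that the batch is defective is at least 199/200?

Prior odds = 0.006/0.994 = 3/497.
Likelihood ratio of a positive = 0.93/0.08 = 11.625.
Target posterior odds = 0.995/0.005 = 199.
Need (3/497) × 11.625ⁿ ≥ 199, i.e. 11.625ⁿ ≥ 98903/3.
11.625⁴ = 74805201/4096 falls short of 98903/3 but 11.625⁵ ≈212307 reaches it, so n = 5.

5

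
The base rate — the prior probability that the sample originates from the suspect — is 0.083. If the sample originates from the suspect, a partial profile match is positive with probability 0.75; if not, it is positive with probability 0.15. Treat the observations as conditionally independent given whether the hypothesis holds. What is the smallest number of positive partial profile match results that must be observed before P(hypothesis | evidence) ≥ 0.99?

5

Prior odds = 0.083/0.917 = 83/917.
Likelihood ratio of a positive = 0.75/0.15 = 5.
Target odds: 0.99 ÷ 0.01 = 99.
Need (83/917) × 5ⁿ ≥ 99, i.e. 5ⁿ ≥ 90783/83.
5⁴ = 625 falls short of 90783/83 but 5⁵ = 3125 reaches it, so n = 5.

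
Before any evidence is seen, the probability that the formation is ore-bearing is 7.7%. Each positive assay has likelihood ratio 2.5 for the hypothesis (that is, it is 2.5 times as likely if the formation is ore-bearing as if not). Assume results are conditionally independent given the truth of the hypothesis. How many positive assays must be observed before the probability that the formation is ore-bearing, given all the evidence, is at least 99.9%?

11

Prior odds = 0.077/0.923 = 77/923.
Likelihood ratio per positive assay = 2.5.
Target posterior odds = 0.999/0.001 = 999.
Require 2.5ⁿ ≥ 999 ÷ (77/923) = 922077/77.
2.5¹⁰ = 9765625/1024 falls short of 922077/77 but 2.5¹¹ = 48828125/2048 reaches it, so n = 11.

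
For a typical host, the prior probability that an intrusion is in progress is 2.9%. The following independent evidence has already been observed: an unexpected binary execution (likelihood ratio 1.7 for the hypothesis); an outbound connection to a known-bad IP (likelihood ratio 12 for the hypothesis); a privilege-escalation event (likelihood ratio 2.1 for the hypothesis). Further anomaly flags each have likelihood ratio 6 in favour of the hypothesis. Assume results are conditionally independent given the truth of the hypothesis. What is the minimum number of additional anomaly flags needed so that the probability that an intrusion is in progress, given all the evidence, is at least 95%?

2

Prior odds = 0.029/0.971 = 29/971.
Combined Bayes factor of the evidence already in hand = 1.7 × 12 × 2.1 = 42.84.
Odds after that evidence = (29/971) × 42.84 = 31059/24275.
Target odds = 0.95/0.05 = 19.
Need 6ⁿ ≥ 19 ÷ (31059/24275) = 461225/31059.
6¹ = 6 falls short of 461225/31059 but 6² = 36 reaches it, so n = 2.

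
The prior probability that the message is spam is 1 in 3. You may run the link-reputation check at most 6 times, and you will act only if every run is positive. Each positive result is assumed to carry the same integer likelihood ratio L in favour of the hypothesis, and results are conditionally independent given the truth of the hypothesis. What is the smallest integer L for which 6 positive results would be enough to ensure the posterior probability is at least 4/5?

Prior odds = (1/3)/(2/3) = 0.5.
Target odds = 0.8/0.2 = 4.
Need L⁶ ≥ 4 ÷ 0.5 = 8.
1⁶ = 1 < 8 ≤ 64 = 2⁶, so L = 2.

2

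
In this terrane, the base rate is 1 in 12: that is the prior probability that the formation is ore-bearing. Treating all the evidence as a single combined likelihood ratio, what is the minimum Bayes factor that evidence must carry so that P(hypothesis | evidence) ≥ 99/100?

1089

Prior odds = (1/12)/(11/12) = 1/11.
Target odds = 0.99/0.01 = 99.
Required Bayes factor = 99 ÷ (1/11) = 1089.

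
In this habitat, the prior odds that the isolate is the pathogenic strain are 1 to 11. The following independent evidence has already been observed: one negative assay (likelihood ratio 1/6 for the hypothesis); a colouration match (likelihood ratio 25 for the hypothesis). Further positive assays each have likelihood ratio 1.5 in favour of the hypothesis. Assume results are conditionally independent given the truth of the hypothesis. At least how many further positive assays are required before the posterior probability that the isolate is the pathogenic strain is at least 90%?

8

Prior odds = 1/11.
Combined Bayes factor of the evidence already in hand = (1/6) × 25 = 25/6.
Odds after that evidence = (1/11) × 25/6 = 25/66.
Target odds = 0.9/0.1 = 9.
Need 1.5ⁿ ≥ 9 ÷ (25/66) = 23.76.
1.5⁷ = 17.0859375 falls short of 23.76 but 1.5⁸ = 25.62890625 reaches it, so n = 8.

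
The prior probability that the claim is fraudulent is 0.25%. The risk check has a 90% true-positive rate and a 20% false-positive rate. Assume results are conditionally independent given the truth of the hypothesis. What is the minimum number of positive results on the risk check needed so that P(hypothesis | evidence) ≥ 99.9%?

9

Prior odds: 0.0025 ÷ 0.9975 = 1/399.
Likelihood ratio of a positive result = 0.9/0.2 = 4.5.
Target posterior odds = 0.999/0.001 = 999.
Require 4.5ⁿ ≥ 999 ÷ (1/399) = 398601.
4.5⁸ = 43046721/256 falls short of 398601 but 4.5⁹ = 387420489/512 reaches it, so n = 9.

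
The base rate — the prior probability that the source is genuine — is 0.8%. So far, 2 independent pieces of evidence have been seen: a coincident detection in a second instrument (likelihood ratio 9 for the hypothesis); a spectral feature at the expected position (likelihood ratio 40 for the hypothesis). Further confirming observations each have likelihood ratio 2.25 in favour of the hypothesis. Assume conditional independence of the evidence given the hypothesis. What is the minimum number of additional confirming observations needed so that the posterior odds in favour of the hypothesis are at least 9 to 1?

Prior odds = 0.008/0.992 = 1/124.
Combined Bayes factor of the evidence already in hand = 9 × 40 = 360.
Odds after that evidence = (1/124) × 360 = 90/31.
Target odds = 9.
Need 2.25ⁿ ≥ 9 ÷ (90/31) = 3.1.
2.25¹ = 2.25 falls short of 3.1 but 2.25² = 5.0625 reaches it, so n = 2.

2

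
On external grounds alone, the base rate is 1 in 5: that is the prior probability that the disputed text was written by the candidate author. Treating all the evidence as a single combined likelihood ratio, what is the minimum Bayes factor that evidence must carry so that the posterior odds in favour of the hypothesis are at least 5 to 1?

Prior odds = 0.2/0.8 = 0.25.
Target odds = 5.
Required Bayes factor = 5 ÷ 0.25 = 20.

20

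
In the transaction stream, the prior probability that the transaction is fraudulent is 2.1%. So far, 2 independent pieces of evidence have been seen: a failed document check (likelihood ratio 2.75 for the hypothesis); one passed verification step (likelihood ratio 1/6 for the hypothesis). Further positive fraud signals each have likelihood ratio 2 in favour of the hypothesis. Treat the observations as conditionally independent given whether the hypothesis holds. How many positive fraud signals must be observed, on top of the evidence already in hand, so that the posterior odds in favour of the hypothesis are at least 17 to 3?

10

Prior odds = 0.021/0.979 = 21/979.
Combined Bayes factor of the evidence already in hand = 2.75 × (1/6) = 11/24.
Odds after that evidence = (21/979) × 11/24 = 7/712.
Target odds = 17/3.
Need 2ⁿ ≥ 17/3 ÷ (7/712) = 12104/21.
2⁹ = 512 falls short of 12104/21 but 2¹⁰ = 1024 reaches it, so n = 10.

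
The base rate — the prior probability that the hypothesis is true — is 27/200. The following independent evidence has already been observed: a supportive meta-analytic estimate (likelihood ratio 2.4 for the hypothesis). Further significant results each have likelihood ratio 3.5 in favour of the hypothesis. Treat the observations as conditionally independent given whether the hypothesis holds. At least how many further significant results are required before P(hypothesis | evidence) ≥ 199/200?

6

Prior odds = 0.135/0.865 = 27/173.
Bayes factor of the evidence already in hand = 2.4.
Odds after that evidence = (27/173) × 2.4 = 324/865.
Target odds = 0.995/0.005 = 199.
Need 3.5ⁿ ≥ 199 ÷ (324/865) = 172135/324.
3.5⁵ = 525.21875 falls short of 172135/324 but 3.5⁶ = 1838.265625 reaches it, so n = 6.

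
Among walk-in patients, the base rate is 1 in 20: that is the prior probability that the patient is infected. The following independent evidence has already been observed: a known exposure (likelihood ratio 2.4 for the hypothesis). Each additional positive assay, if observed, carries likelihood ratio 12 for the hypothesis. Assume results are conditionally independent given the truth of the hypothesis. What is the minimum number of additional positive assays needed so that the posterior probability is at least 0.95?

Prior odds = 0.05/0.95 = 1/19.
Bayes factor of the evidence already in hand = 2.4.
Odds after that evidence = (1/19) × 2.4 = 12/95.
Target odds = 0.95/0.05 = 19.
Need 12ⁿ ≥ 19 ÷ (12/95) = 1805/12.
12² = 144 falls short of 1805/12 but 12³ = 1728 reaches it, so n = 3.

3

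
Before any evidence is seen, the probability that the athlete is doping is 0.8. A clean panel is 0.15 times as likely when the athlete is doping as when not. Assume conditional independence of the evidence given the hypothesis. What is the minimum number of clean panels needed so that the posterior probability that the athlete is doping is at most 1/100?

4

Prior odds: 0.8 ÷ 0.2 = 4.
Likelihood ratio per clean panel = 0.15.
Target posterior odds = 0.01/0.99 = 1/99.
Require 0.15ⁿ ≤ 1/99 ÷ 4 = 1/396.
0.15³ = 0.003375 is still above 1/396 but 0.15⁴ = 81/160000 is at or below it, so n = 4.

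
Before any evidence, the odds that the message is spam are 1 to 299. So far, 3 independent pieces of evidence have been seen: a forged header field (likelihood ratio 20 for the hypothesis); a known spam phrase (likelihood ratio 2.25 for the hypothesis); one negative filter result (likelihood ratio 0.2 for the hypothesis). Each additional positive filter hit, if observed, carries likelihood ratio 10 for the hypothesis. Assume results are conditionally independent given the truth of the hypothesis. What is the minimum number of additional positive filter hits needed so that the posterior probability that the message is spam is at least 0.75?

2

Prior odds = 1/299.
Combined Bayes factor of the evidence already in hand = 20 × 2.25 × 0.2 = 9.
Odds after that evidence = (1/299) × 9 = 9/299.
Target odds = 0.75/0.25 = 3.
Need 10ⁿ ≥ 3 ÷ (9/299) = 299/3.
10¹ = 10 falls short of 299/3 but 10² = 100 reaches it, so n = 2.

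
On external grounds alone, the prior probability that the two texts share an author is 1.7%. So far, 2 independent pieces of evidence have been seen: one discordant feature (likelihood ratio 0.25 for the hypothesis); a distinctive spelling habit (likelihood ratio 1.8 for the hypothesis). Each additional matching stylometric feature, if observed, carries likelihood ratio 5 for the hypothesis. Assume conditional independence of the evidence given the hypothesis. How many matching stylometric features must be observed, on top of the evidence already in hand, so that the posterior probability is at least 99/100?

Prior odds = 0.017/0.983 = 17/983.
Combined Bayes factor of the evidence already in hand = 0.25 × 1.8 = 0.45.
Odds after that evidence = (17/983) × 0.45 = 153/19660.
Target odds = 0.99/0.01 = 99.
Need 5ⁿ ≥ 99 ÷ (153/19660) = 216260/17.
5⁵ = 3125 falls short of 216260/17 but 5⁶ = 15625 reaches it, so n = 6.

6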